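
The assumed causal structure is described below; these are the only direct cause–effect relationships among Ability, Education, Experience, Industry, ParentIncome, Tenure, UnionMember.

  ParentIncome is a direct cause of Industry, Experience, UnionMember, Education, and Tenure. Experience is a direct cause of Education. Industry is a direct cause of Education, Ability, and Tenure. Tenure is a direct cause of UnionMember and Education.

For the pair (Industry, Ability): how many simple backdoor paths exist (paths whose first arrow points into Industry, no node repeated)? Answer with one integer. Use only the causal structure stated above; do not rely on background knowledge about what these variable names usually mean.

A backdoor path from Industry to Ability is any simple undirected path whose first edge points into Industry (i.e. leaves Industry via a parent).
Parents of Industry: {ParentIncome}.
No simple path from any parent of Industry reaches Ability without revisiting Industry, so there are no backdoor paths.

0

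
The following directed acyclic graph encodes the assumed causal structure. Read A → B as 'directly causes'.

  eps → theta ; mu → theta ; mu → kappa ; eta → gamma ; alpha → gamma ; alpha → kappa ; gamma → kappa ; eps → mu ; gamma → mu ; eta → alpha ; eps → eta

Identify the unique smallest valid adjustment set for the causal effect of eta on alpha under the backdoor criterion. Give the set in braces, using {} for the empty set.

Variables eligible for adjustment (non-descendants of eta, excluding eta and alpha): {eps}.
Backdoor paths from eta to alpha:
  P1: eta <- eps -> mu <- gamma <- alpha
  P2: eta <- eps -> mu <- gamma -> kappa <- alpha
  P3: eta <- eps -> mu -> kappa <- alpha
  P4: eta <- eps -> mu -> kappa <- gamma <- alpha
  P5: eta <- eps -> theta <- mu <- gamma <- alpha
  P6: eta <- eps -> theta <- mu <- gamma -> kappa <- alpha
  P7: eta <- eps -> theta <- mu -> kappa <- alpha
  P8: eta <- eps -> theta <- mu -> kappa <- gamma <- alpha
Each backdoor path contains an unconditioned collider, so every path is already blocked with the empty conditioning set:
  P1: blocked at collider mu (neither it nor any descendant is in the conditioning set).
  P2: blocked at collider mu (neither it nor any descendant is in the conditioning set).
  P3: blocked at collider kappa (neither it nor any descendant is in the conditioning set).
  P4: blocked at collider kappa (neither it nor any descendant is in the conditioning set).
  P5: blocked at collider theta (neither it nor any descendant is in the conditioning set).
  P6: blocked at collider theta (neither it nor any descendant is in the conditioning set).
  P7: blocked at collider theta (neither it nor any descendant is in the conditioning set).
  P8: blocked at collider theta (neither it nor any descendant is in the conditioning set).
The empty set is therefore the unique smallest valid set.

{}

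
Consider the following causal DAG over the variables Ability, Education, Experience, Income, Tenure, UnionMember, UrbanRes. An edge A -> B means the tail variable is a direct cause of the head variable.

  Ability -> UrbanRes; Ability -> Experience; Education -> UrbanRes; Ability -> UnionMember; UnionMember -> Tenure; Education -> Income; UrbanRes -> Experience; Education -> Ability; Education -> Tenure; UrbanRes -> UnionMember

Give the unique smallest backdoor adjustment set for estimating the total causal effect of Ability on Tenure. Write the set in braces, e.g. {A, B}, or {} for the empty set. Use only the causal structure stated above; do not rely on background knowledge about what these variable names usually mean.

Variables eligible for adjustment (non-descendants of Ability, excluding Ability and Tenure): {Education, Income}.
Backdoor paths from Ability to Tenure:
  P1: Ability <- Education -> UrbanRes -> UnionMember -> Tenure
  P2: Ability <- Education -> Tenure
The empty set is not sufficient: P1 (Ability <- Education -> UrbanRes -> UnionMember -> Tenure) has no collider blocking it and no conditioned non-collider, so it is open.
Try {Education}:
  P1: blocked at fork node Education ∈ conditioning set.
  P2: blocked at fork node Education ∈ conditioning set.
{Education} contains no descendant of Ability and blocks every backdoor path.
No other singleton works — e.g. {Income} leaves P1 open — so {Education} is the unique smallest valid adjustment set.

{Education}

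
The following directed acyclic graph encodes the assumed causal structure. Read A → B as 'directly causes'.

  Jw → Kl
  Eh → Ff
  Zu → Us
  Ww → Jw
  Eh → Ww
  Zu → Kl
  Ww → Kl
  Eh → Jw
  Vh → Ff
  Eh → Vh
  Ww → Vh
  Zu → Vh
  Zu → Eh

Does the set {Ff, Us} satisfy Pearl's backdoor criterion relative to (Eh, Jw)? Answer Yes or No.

Backdoor paths from Eh to Jw (paths whose first edge points into Eh):
  P1: Eh <- Zu -> Vh <- Ww -> Jw
  P2: Eh <- Zu -> Vh <- Ww -> Kl <- Jw
  P3: Eh <- Zu -> Kl <- Ww -> Jw
  P4: Eh <- Zu -> Kl <- Jw
Condition 1 (no descendant of Eh in the set): FAILS — Ff is a descendant of Eh.
Condition 2 (every backdoor path blocked by {Ff, Us}):
  P1: open — collider(s) Vh are conditioned on (or have a conditioned descendant) and no non-collider on the path is in the set.
  P2: blocked at collider Kl (neither it nor any descendant is in the conditioning set).
  P3: blocked at collider Kl (neither it nor any descendant is in the conditioning set).
  P4: blocked at collider Kl (neither it nor any descendant is in the conditioning set).
{Ff, Us} does not satisfy the backdoor criterion.

No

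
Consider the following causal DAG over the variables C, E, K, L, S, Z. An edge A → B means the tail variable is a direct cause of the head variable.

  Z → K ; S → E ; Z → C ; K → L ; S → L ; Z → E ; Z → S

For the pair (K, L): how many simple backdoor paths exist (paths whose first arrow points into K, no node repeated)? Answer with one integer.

A backdoor path from K to L is any simple undirected path whose first edge points into K (i.e. leaves K via a parent).
Parents of K: {Z}.
Enumerating:
  P1: K <- Z -> S -> L
  P2: K <- Z -> E <- S -> L
That exhausts the simple backdoor paths. Count: 2.

2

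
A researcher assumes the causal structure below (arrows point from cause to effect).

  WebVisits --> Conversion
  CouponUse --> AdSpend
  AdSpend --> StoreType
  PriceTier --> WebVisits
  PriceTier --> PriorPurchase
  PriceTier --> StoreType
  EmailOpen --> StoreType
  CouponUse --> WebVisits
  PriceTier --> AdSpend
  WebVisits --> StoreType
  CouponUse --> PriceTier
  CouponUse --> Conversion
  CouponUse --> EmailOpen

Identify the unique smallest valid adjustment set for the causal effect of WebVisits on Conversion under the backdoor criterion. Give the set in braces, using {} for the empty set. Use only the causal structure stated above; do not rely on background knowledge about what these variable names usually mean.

{CouponUse}

Variables eligible for adjustment (non-descendants of WebVisits, excluding WebVisits and Conversion): {AdSpend, CouponUse, EmailOpen, PriceTier, PriorPurchase}.
Backdoor paths from WebVisits to Conversion:
  P1: WebVisits <- CouponUse -> Conversion
  P2: WebVisits <- PriceTier <- CouponUse -> Conversion
  P3: WebVisits <- PriceTier -> AdSpend <- CouponUse -> Conversion
  P4: WebVisits <- PriceTier -> AdSpend -> StoreType <- EmailOpen <- CouponUse -> Conversion
  P5: WebVisits <- PriceTier -> StoreType <- AdSpend <- CouponUse -> Conversion
  P6: WebVisits <- PriceTier -> StoreType <- EmailOpen <- CouponUse -> Conversion
The empty set is not sufficient: P1 (WebVisits <- CouponUse -> Conversion) has no collider blocking it and no conditioned non-collider, so it is open.
Try {CouponUse}:
  P1: blocked at fork node CouponUse ∈ conditioning set.
  P2: blocked at fork node CouponUse ∈ conditioning set.
  P3: blocked at collider AdSpend (neither it nor any descendant is in the conditioning set).
  P4: blocked at collider StoreType (neither it nor any descendant is in the conditioning set).
  P5: blocked at collider StoreType (neither it nor any descendant is in the conditioning set).
  P6: blocked at collider StoreType (neither it nor any descendant is in the conditioning set).
{CouponUse} contains no descendant of WebVisits and blocks every backdoor path.
No other singleton works — e.g. {PriceTier} leaves P1 open — so {CouponUse} is the unique smallest valid adjustment set.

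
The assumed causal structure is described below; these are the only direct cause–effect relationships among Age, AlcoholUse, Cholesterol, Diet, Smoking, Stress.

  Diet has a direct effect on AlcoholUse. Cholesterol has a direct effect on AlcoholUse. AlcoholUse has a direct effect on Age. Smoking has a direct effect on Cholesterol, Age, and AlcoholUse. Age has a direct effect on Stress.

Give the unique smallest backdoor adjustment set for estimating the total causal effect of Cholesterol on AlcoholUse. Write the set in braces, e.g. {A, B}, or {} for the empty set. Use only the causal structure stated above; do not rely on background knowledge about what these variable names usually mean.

{Smoking}

Variables eligible for adjustment (non-descendants of Cholesterol, excluding Cholesterol and AlcoholUse): {Diet, Smoking}.
Backdoor paths from Cholesterol to AlcoholUse:
  P1: Cholesterol <- Smoking -> AlcoholUse
  P2: Cholesterol <- Smoking -> Age <- AlcoholUse
The empty set is not sufficient: P1 (Cholesterol <- Smoking -> AlcoholUse) has no collider blocking it and no conditioned non-collider, so it is open.
Try {Smoking}:
  P1: blocked at fork node Smoking ∈ conditioning set.
  P2: blocked at fork node Smoking ∈ conditioning set.
{Smoking} contains no descendant of Cholesterol and blocks every backdoor path.
No other singleton works — e.g. {Diet} leaves P1 open — so {Smoking} is the unique smallest valid adjustment set.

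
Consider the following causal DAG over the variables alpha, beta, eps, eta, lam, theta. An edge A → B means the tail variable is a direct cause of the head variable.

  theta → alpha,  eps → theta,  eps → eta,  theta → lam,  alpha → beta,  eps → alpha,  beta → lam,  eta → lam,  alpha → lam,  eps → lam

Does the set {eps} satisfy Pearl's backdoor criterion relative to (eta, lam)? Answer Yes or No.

Backdoor paths from eta to lam (paths whose first edge points into eta):
  P1: eta <- eps -> theta -> alpha -> beta -> lam
  P2: eta <- eps -> theta -> alpha -> lam
  P3: eta <- eps -> theta -> lam
  P4: eta <- eps -> alpha <- theta -> lam
  P5: eta <- eps -> alpha -> beta -> lam
  P6: eta <- eps -> alpha -> lam
  P7: eta <- eps -> lam
Condition 1 (no descendant of eta in the set): holds — descendants of eta are {lam}; none are in {eps}.
Condition 2 (every backdoor path blocked by {eps}):
  P1: blocked at fork node eps ∈ conditioning set.
  P2: blocked at fork node eps ∈ conditioning set.
  P3: blocked at fork node eps ∈ conditioning set.
  P4: blocked at fork node eps ∈ conditioning set.
  P5: blocked at fork node eps ∈ conditioning set.
  P6: blocked at fork node eps ∈ conditioning set.
  P7: blocked at fork node eps ∈ conditioning set.
{eps} satisfies the backdoor criterion.

Yes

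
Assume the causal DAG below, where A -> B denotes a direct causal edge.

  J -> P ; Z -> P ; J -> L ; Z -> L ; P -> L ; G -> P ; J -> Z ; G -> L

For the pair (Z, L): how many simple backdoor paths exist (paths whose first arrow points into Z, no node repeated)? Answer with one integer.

3

A backdoor path from Z to L is any simple undirected path whose first edge points into Z (i.e. leaves Z via a parent).
Parents of Z: {J}.
Enumerating:
  P1: Z <- J -> P <- G -> L
  P2: Z <- J -> P -> L
  P3: Z <- J -> L
That exhausts the simple backdoor paths. Count: 3.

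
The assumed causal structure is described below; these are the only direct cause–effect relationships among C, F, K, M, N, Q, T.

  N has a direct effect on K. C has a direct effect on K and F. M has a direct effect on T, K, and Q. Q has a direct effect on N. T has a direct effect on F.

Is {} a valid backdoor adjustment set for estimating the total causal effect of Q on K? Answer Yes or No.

Backdoor paths from Q to K (paths whose first edge points into Q):
  P1: Q <- M -> T -> F <- C -> K
  P2: Q <- M -> K
Condition 1 (no descendant of Q in the set): holds — descendants of Q are {K, N}; none are in {}.
Condition 2 (every backdoor path blocked by {}):
  P1: blocked at collider F (neither it nor any descendant is in the conditioning set).
  P2: open — no interior node is in the conditioning set.
{} does not satisfy the backdoor criterion.

No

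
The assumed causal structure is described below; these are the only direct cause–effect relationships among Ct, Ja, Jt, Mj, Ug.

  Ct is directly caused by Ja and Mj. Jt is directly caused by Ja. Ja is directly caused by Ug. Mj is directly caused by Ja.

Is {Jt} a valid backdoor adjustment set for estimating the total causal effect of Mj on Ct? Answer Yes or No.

No

Backdoor paths from Mj to Ct (paths whose first edge points into Mj):
  P1: Mj <- Ja -> Ct
Condition 1 (no descendant of Mj in the set): holds — descendants of Mj are {Ct}; none are in {Jt}.
Condition 2 (every backdoor path blocked by {Jt}):
  P1: open — no interior node is in the conditioning set.
{Jt} does not satisfy the backdoor criterion.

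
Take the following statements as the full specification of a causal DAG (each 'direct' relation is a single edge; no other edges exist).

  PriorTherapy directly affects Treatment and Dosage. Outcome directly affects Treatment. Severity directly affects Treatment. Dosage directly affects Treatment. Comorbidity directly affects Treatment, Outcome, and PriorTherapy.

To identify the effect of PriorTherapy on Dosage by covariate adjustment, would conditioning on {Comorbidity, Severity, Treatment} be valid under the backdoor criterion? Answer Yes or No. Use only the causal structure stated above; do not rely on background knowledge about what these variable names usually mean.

No

Backdoor paths from PriorTherapy to Dosage (paths whose first edge points into PriorTherapy):
  P1: PriorTherapy <- Comorbidity -> Outcome -> Treatment <- Dosage
  P2: PriorTherapy <- Comorbidity -> Treatment <- Dosage
Condition 1 (no descendant of PriorTherapy in the set): FAILS — Treatment is a descendant of PriorTherapy.
Condition 2 (every backdoor path blocked by {Comorbidity, Severity, Treatment}):
  P1: blocked at fork node Comorbidity ∈ conditioning set.
  P2: blocked at fork node Comorbidity ∈ conditioning set.
{Comorbidity, Severity, Treatment} does not satisfy the backdoor criterion.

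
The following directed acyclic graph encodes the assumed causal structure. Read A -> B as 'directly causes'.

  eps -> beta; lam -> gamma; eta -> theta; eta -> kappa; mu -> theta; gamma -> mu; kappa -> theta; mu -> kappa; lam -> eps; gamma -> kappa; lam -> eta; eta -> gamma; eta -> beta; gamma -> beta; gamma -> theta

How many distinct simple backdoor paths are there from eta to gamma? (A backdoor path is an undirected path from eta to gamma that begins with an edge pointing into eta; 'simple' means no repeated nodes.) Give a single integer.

A backdoor path from eta to gamma is any simple undirected path whose first edge points into eta (i.e. leaves eta via a parent).
Parents of eta: {lam}.
Enumerating:
  P1: eta <- lam -> gamma
  P2: eta <- lam -> eps -> beta <- gamma
That exhausts the simple backdoor paths. Count: 2.

2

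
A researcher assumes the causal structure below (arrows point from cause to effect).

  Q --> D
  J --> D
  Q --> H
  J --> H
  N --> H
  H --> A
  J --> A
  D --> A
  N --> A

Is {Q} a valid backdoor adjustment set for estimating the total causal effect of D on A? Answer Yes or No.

No

Backdoor paths from D to A (paths whose first edge points into D):
  P1: D <- J -> H <- N -> A
  P2: D <- J -> H -> A
  P3: D <- J -> A
  P4: D <- Q -> H <- J -> A
  P5: D <- Q -> H <- N -> A
  P6: D <- Q -> H -> A
Condition 1 (no descendant of D in the set): holds — descendants of D are {A}; none are in {Q}.
Condition 2 (every backdoor path blocked by {Q}):
  P1: blocked at collider H (neither it nor any descendant is in the conditioning set).
  P2: open — no interior node is in the conditioning set.
  P3: open — no interior node is in the conditioning set.
  P4: blocked at fork node Q ∈ conditioning set.
  P5: blocked at fork node Q ∈ conditioning set.
  P6: blocked at fork node Q ∈ conditioning set.
{Q} does not satisfy the backdoor criterion.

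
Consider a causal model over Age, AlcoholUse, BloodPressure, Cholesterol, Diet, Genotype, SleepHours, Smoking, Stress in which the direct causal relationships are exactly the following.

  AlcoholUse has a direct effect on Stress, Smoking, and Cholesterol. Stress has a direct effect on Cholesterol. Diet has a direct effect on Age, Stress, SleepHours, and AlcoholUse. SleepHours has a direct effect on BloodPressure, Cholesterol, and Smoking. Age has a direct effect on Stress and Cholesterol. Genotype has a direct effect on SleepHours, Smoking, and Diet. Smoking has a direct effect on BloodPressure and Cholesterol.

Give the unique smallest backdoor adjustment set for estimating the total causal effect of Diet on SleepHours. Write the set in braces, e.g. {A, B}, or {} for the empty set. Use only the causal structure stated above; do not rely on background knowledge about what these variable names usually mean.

Variables eligible for adjustment (non-descendants of Diet, excluding Diet and SleepHours): {Genotype}.
Backdoor paths from Diet to SleepHours:
  P1: Diet <- Genotype -> SleepHours
  P2: Diet <- Genotype -> Smoking <- AlcoholUse -> Stress <- Age -> Cholesterol <- SleepHours
  P3: Diet <- Genotype -> Smoking <- AlcoholUse -> Stress -> Cholesterol <- SleepHours
  P4: Diet <- Genotype -> Smoking <- AlcoholUse -> Cholesterol <- SleepHours
  P5: Diet <- Genotype -> Smoking <- SleepHours
  P6: Diet <- Genotype -> Smoking -> Cholesterol <- SleepHours
  P7: Diet <- Genotype -> Smoking -> BloodPressure <- SleepHours
The empty set is not sufficient: P1 (Diet <- Genotype -> SleepHours) has no collider blocking it and no conditioned non-collider, so it is open.
Try {Genotype}:
  P1: blocked at fork node Genotype ∈ conditioning set.
  P2: blocked at fork node Genotype ∈ conditioning set.
  P3: blocked at fork node Genotype ∈ conditioning set.
  P4: blocked at fork node Genotype ∈ conditioning set.
  P5: blocked at fork node Genotype ∈ conditioning set.
  P6: blocked at fork node Genotype ∈ conditioning set.
  P7: blocked at fork node Genotype ∈ conditioning set.
{Genotype} contains no descendant of Diet and blocks every backdoor path.
{Genotype} is the unique smallest valid adjustment set.

{Genotype}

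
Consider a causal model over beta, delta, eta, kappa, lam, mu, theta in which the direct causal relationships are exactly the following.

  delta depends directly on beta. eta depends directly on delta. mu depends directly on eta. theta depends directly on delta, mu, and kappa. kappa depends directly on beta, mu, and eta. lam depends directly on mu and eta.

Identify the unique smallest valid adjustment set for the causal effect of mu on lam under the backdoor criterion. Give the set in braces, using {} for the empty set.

Variables eligible for adjustment (non-descendants of mu, excluding mu and lam): {beta, delta, eta}.
Backdoor paths from mu to lam:
  P1: mu <- eta -> lam
The empty set is not sufficient: P1 (mu <- eta -> lam) has no collider blocking it and no conditioned non-collider, so it is open.
Try {eta}:
  P1: blocked at fork node eta ∈ conditioning set.
{eta} contains no descendant of mu and blocks every backdoor path.
No other singleton works — e.g. {beta} leaves P1 open — so {eta} is the unique smallest valid adjustment set.

{eta}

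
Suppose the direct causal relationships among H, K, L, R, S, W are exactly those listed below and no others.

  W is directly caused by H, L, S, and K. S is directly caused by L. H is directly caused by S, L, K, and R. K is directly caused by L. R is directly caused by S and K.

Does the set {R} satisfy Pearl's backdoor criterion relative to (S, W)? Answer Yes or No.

Backdoor paths from S to W (paths whose first edge points into S):
  P1: S <- L -> K -> R -> H -> W
  P2: S <- L -> K -> H -> W
  P3: S <- L -> K -> W
  P4: S <- L -> H <- K -> W
  P5: S <- L -> H <- R <- K -> W
  P6: S <- L -> H -> W
  P7: S <- L -> W
Condition 1 (no descendant of S in the set): FAILS — R is a descendant of S.
Condition 2 (every backdoor path blocked by {R}):
  P1: blocked at chain node R ∈ conditioning set.
  P2: open — no interior node is in the conditioning set.
  P3: open — no interior node is in the conditioning set.
  P4: blocked at collider H (neither it nor any descendant is in the conditioning set).
  P5: blocked at collider H (neither it nor any descendant is in the conditioning set).
  P6: open — no interior node is in the conditioning set.
  P7: open — no interior node is in the conditioning set.
{R} does not satisfy the backdoor criterion.

No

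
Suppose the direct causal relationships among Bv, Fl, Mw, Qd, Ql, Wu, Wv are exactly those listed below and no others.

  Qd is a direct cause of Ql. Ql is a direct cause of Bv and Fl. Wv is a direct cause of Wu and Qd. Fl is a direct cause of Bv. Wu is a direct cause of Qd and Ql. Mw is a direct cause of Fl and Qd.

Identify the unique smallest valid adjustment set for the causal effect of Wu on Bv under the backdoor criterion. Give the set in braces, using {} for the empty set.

{Wv}

Variables eligible for adjustment (non-descendants of Wu, excluding Wu and Bv): {Mw, Wv}.
Backdoor paths from Wu to Bv:
  P1: Wu <- Wv -> Qd <- Mw -> Fl <- Ql -> Bv
  P2: Wu <- Wv -> Qd <- Mw -> Fl -> Bv
  P3: Wu <- Wv -> Qd -> Ql -> Fl -> Bv
  P4: Wu <- Wv -> Qd -> Ql -> Bv
The empty set is not sufficient: P3 (Wu <- Wv -> Qd -> Ql -> Fl -> Bv) has no collider blocking it and no conditioned non-collider, so it is open.
Try {Wv}:
  P1: blocked at fork node Wv ∈ conditioning set.
  P2: blocked at fork node Wv ∈ conditioning set.
  P3: blocked at fork node Wv ∈ conditioning set.
  P4: blocked at fork node Wv ∈ conditioning set.
{Wv} contains no descendant of Wu and blocks every backdoor path.
No other singleton works — e.g. {Mw} leaves P3 open — so {Wv} is the unique smallest valid adjustment set.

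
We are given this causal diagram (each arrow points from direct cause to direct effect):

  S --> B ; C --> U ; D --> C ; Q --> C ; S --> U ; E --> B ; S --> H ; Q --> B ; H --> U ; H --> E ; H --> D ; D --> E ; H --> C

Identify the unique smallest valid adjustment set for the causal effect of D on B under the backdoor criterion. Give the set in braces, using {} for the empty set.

{H}

Variables eligible for adjustment (non-descendants of D, excluding D and B): {H, Q, S}.
Backdoor paths from D to B:
  P1: D <- H <- S -> B
  P2: D <- H <- S -> U <- C <- Q -> B
  P3: D <- H -> E -> B
  P4: D <- H -> C <- Q -> B
  P5: D <- H -> C -> U <- S -> B
  P6: D <- H -> U <- S -> B
  P7: D <- H -> U <- C <- Q -> B
The empty set is not sufficient: P1 (D <- H <- S -> B) has no collider blocking it and no conditioned non-collider, so it is open.
Try {H}:
  P1: blocked at chain node H ∈ conditioning set.
  P2: blocked at chain node H ∈ conditioning set.
  P3: blocked at fork node H ∈ conditioning set.
  P4: blocked at fork node H ∈ conditioning set.
  P5: blocked at fork node H ∈ conditioning set.
  P6: blocked at fork node H ∈ conditioning set.
  P7: blocked at fork node H ∈ conditioning set.
{H} contains no descendant of D and blocks every backdoor path.
No other singleton works — e.g. {Q} leaves P1 open — so {H} is the unique smallest valid adjustment set.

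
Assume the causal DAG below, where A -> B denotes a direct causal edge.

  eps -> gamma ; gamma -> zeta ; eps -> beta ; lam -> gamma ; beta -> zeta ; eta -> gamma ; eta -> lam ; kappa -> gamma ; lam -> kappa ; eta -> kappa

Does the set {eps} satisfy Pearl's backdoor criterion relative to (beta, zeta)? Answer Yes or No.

Yes

Backdoor paths from beta to zeta (paths whose first edge points into beta):
  P1: beta <- eps -> gamma -> zeta
Condition 1 (no descendant of beta in the set): holds — descendants of beta are {zeta}; none are in {eps}.
Condition 2 (every backdoor path blocked by {eps}):
  P1: blocked at fork node eps ∈ conditioning set.
{eps} satisfies the backdoor criterion.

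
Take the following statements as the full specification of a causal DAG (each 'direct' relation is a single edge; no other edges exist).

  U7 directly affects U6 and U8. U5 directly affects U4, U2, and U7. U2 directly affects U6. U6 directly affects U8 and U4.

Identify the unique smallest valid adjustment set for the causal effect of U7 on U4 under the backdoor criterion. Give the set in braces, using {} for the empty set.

Variables eligible for adjustment (non-descendants of U7, excluding U7 and U4): {U2, U5}.
Backdoor paths from U7 to U4:
  P1: U7 <- U5 -> U2 -> U6 -> U4
  P2: U7 <- U5 -> U4
The empty set is not sufficient: P1 (U7 <- U5 -> U2 -> U6 -> U4) has no collider blocking it and no conditioned non-collider, so it is open.
Try {U5}:
  P1: blocked at fork node U5 ∈ conditioning set.
  P2: blocked at fork node U5 ∈ conditioning set.
{U5} contains no descendant of U7 and blocks every backdoor path.
No other singleton works — e.g. {U2} leaves P2 open — so {U5} is the unique smallest valid adjustment set.

{U5}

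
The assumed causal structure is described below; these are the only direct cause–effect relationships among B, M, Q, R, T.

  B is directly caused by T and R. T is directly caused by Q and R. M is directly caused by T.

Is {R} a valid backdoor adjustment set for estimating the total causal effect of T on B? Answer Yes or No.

Yes

Backdoor paths from T to B (paths whose first edge points into T):
  P1: T <- R -> B
Condition 1 (no descendant of T in the set): holds — descendants of T are {B, M}; none are in {R}.
Condition 2 (every backdoor path blocked by {R}):
  P1: blocked at fork node R ∈ conditioning set.
{R} satisfies the backdoor criterion.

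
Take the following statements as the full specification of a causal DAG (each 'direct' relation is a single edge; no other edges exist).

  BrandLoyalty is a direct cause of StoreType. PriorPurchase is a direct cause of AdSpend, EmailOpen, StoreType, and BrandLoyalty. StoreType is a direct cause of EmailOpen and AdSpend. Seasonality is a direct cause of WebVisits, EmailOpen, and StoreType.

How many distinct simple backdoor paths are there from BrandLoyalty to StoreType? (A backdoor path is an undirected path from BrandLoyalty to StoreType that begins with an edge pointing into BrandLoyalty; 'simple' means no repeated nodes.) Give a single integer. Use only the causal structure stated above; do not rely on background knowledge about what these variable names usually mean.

4

A backdoor path from BrandLoyalty to StoreType is any simple undirected path whose first edge points into BrandLoyalty (i.e. leaves BrandLoyalty via a parent).
Parents of BrandLoyalty: {PriorPurchase}.
Enumerating:
  P1: BrandLoyalty <- PriorPurchase -> StoreType
  P2: BrandLoyalty <- PriorPurchase -> EmailOpen <- Seasonality -> StoreType
  P3: BrandLoyalty <- PriorPurchase -> EmailOpen <- StoreType
  P4: BrandLoyalty <- PriorPurchase -> AdSpend <- StoreType
That exhausts the simple backdoor paths. Count: 4.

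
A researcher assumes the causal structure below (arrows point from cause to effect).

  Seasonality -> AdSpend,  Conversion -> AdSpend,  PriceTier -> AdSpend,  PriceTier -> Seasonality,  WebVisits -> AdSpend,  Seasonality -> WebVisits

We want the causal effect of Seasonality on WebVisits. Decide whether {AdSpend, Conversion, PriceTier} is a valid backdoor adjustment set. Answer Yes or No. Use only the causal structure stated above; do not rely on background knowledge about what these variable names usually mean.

No

Backdoor paths from Seasonality to WebVisits (paths whose first edge points into Seasonality):
  P1: Seasonality <- PriceTier -> AdSpend <- WebVisits
Condition 1 (no descendant of Seasonality in the set): FAILS — AdSpend is a descendant of Seasonality.
Condition 2 (every backdoor path blocked by {AdSpend, Conversion, PriceTier}):
  P1: blocked at fork node PriceTier ∈ conditioning set.
{AdSpend, Conversion, PriceTier} does not satisfy the backdoor criterion.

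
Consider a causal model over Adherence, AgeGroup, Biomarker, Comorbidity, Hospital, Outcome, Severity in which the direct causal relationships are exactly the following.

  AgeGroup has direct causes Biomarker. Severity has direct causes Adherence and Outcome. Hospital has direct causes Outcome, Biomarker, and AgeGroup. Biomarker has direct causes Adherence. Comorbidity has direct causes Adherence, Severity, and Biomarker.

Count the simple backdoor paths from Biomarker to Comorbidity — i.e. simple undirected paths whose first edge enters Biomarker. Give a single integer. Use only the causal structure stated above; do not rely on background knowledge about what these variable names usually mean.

2

A backdoor path from Biomarker to Comorbidity is any simple undirected path whose first edge points into Biomarker (i.e. leaves Biomarker via a parent).
Parents of Biomarker: {Adherence}.
Enumerating:
  P1: Biomarker <- Adherence -> Severity -> Comorbidity
  P2: Biomarker <- Adherence -> Comorbidity
That exhausts the simple backdoor paths. Count: 2.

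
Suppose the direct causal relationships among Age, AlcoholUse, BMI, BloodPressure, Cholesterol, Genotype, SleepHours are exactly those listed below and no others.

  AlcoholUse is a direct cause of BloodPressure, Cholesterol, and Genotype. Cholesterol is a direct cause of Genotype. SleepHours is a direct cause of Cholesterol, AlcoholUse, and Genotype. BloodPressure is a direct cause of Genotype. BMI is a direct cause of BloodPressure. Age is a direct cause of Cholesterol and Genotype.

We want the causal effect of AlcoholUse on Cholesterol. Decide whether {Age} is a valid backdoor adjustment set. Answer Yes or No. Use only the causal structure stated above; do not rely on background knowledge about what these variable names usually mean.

Backdoor paths from AlcoholUse to Cholesterol (paths whose first edge points into AlcoholUse):
  P1: AlcoholUse <- SleepHours -> Cholesterol
  P2: AlcoholUse <- SleepHours -> Genotype <- Age -> Cholesterol
  P3: AlcoholUse <- SleepHours -> Genotype <- Cholesterol
Condition 1 (no descendant of AlcoholUse in the set): holds — descendants of AlcoholUse are {BloodPressure, Cholesterol, Genotype}; none are in {Age}.
Condition 2 (every backdoor path blocked by {Age}):
  P1: open — no interior node is in the conditioning set.
  P2: blocked at collider Genotype (neither it nor any descendant is in the conditioning set).
  P3: blocked at collider Genotype (neither it nor any descendant is in the conditioning set).
{Age} does not satisfy the backdoor criterion.

No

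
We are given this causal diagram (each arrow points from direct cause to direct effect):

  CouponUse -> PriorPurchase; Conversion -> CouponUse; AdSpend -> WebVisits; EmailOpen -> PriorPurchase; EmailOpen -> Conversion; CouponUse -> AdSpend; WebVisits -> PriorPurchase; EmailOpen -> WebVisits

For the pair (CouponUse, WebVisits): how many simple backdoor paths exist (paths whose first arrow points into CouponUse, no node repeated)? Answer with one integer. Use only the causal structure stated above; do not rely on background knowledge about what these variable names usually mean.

2

A backdoor path from CouponUse to WebVisits is any simple undirected path whose first edge points into CouponUse (i.e. leaves CouponUse via a parent).
Parents of CouponUse: {Conversion}.
Enumerating:
  P1: CouponUse <- Conversion <- EmailOpen -> WebVisits
  P2: CouponUse <- Conversion <- EmailOpen -> PriorPurchase <- WebVisits
That exhausts the simple backdoor paths. Count: 2.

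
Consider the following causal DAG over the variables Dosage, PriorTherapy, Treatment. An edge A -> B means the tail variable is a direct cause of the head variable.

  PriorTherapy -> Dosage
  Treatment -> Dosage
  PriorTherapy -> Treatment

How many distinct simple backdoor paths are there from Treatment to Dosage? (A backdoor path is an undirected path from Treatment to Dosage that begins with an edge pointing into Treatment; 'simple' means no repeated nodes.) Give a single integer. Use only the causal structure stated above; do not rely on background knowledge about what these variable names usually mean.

1

A backdoor path from Treatment to Dosage is any simple undirected path whose first edge points into Treatment (i.e. leaves Treatment via a parent).
Parents of Treatment: {PriorTherapy}.
Enumerating:
  P1: Treatment <- PriorTherapy -> Dosage
That exhausts the simple backdoor paths. Count: 1.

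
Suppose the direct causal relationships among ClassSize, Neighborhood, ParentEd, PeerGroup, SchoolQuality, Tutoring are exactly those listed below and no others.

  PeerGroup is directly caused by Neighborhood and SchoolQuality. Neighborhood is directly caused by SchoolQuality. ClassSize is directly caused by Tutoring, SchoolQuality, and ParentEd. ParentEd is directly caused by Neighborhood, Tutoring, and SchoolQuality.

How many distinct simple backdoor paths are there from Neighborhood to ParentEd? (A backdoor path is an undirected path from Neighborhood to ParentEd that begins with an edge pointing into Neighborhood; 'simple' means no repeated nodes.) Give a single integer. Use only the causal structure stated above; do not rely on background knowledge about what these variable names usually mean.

3

A backdoor path from Neighborhood to ParentEd is any simple undirected path whose first edge points into Neighborhood (i.e. leaves Neighborhood via a parent).
Parents of Neighborhood: {SchoolQuality}.
Enumerating:
  P1: Neighborhood <- SchoolQuality -> ParentEd
  P2: Neighborhood <- SchoolQuality -> ClassSize <- Tutoring -> ParentEd
  P3: Neighborhood <- SchoolQuality -> ClassSize <- ParentEd
That exhausts the simple backdoor paths. Count: 3.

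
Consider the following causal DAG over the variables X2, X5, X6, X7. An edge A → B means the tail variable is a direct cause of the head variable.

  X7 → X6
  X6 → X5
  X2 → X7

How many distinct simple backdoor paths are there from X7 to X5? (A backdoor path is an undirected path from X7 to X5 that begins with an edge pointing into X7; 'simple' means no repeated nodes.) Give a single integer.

0

A backdoor path from X7 to X5 is any simple undirected path whose first edge points into X7 (i.e. leaves X7 via a parent).
Parents of X7: {X2}.
No simple path from any parent of X7 reaches X5 without revisiting X7, so there are no backdoor paths.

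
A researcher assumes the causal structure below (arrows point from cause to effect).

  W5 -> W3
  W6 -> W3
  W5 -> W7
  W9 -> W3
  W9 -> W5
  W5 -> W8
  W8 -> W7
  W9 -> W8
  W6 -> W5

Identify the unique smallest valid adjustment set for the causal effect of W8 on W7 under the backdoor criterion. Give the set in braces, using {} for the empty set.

{W5}

Variables eligible for adjustment (non-descendants of W8, excluding W8 and W7): {W3, W5, W6, W9}.
Backdoor paths from W8 to W7:
  P1: W8 <- W9 -> W5 -> W7
  P2: W8 <- W9 -> W3 <- W6 -> W5 -> W7
  P3: W8 <- W9 -> W3 <- W5 -> W7
  P4: W8 <- W5 -> W7
The empty set is not sufficient: P1 (W8 <- W9 -> W5 -> W7) has no collider blocking it and no conditioned non-collider, so it is open.
Try {W5}:
  P1: blocked at chain node W5 ∈ conditioning set.
  P2: blocked at collider W3 (neither it nor any descendant is in the conditioning set).
  P3: blocked at collider W3 (neither it nor any descendant is in the conditioning set).
  P4: blocked at fork node W5 ∈ conditioning set.
{W5} contains no descendant of W8 and blocks every backdoor path.
No other singleton works — e.g. {W9} leaves P4 open — so {W5} is the unique smallest valid adjustment set.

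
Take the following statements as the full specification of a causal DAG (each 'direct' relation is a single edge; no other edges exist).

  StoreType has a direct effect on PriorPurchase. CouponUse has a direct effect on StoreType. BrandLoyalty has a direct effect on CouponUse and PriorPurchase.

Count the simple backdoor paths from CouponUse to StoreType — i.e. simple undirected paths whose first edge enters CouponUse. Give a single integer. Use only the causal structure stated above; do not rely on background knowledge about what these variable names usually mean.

A backdoor path from CouponUse to StoreType is any simple undirected path whose first edge points into CouponUse (i.e. leaves CouponUse via a parent).
Parents of CouponUse: {BrandLoyalty}.
Enumerating:
  P1: CouponUse <- BrandLoyalty -> PriorPurchase <- StoreType
That exhausts the simple backdoor paths. Count: 1.

1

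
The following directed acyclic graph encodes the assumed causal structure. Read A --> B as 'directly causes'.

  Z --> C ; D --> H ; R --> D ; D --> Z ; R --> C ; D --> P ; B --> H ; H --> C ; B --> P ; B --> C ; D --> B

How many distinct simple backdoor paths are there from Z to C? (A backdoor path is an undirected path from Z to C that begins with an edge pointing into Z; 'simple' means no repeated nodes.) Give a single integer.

A backdoor path from Z to C is any simple undirected path whose first edge points into Z (i.e. leaves Z via a parent).
Parents of Z: {D}.
Enumerating:
  P1: Z <- D <- R -> C
  P2: Z <- D -> B -> H -> C
  P3: Z <- D -> B -> C
  P4: Z <- D -> P <- B -> H -> C
  P5: Z <- D -> P <- B -> C
  P6: Z <- D -> H <- B -> C
  P7: Z <- D -> H -> C
That exhausts the simple backdoor paths. Count: 7.

7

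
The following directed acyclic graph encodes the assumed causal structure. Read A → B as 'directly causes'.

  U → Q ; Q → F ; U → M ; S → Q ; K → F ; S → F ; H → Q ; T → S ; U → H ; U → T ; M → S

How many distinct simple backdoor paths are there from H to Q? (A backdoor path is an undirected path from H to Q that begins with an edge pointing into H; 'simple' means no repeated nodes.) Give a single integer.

5

A backdoor path from H to Q is any simple undirected path whose first edge points into H (i.e. leaves H via a parent).
Parents of H: {U}.
Enumerating:
  P1: H <- U -> T -> S -> Q
  P2: H <- U -> T -> S -> F <- Q
  P3: H <- U -> M -> S -> Q
  P4: H <- U -> M -> S -> F <- Q
  P5: H <- U -> Q
That exhausts the simple backdoor paths. Count: 5.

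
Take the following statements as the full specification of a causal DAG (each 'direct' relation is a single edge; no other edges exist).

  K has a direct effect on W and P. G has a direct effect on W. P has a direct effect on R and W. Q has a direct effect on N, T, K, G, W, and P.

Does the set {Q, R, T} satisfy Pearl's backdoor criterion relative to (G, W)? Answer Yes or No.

Backdoor paths from G to W (paths whose first edge points into G):
  P1: G <- Q -> K -> P -> W
  P2: G <- Q -> K -> W
  P3: G <- Q -> P <- K -> W
  P4: G <- Q -> P -> W
  P5: G <- Q -> W
Condition 1 (no descendant of G in the set): holds — descendants of G are {W}; none are in {Q, R, T}.
Condition 2 (every backdoor path blocked by {Q, R, T}):
  P1: blocked at fork node Q ∈ conditioning set.
  P2: blocked at fork node Q ∈ conditioning set.
  P3: blocked at fork node Q ∈ conditioning set.
  P4: blocked at fork node Q ∈ conditioning set.
  P5: blocked at fork node Q ∈ conditioning set.
{Q, R, T} satisfies the backdoor criterion.

Yes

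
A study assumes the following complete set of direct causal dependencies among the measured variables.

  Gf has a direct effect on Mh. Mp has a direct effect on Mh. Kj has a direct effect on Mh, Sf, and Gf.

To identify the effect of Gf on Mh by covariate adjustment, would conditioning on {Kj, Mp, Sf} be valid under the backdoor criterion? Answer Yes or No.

Yes

Backdoor paths from Gf to Mh (paths whose first edge points into Gf):
  P1: Gf <- Kj -> Mh
Condition 1 (no descendant of Gf in the set): holds — descendants of Gf are {Mh}; none are in {Kj, Mp, Sf}.
Condition 2 (every backdoor path blocked by {Kj, Mp, Sf}):
  P1: blocked at fork node Kj ∈ conditioning set.
{Kj, Mp, Sf} satisfies the backdoor criterion.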